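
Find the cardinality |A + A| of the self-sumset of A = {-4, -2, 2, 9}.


A + A = {a + a' : a, a' ∈ A}; |A| = 4.
General bounds: 2|A| - 1 ≤ |A + A| ≤ |A|(|A|+1)/2, i.e. 7 ≤ |A + A| ≤ 10.
Lower bound 2|A|-1 is attained iff A is an arithmetic progression.
Enumerate sums a + a' for a ≤ a' (symmetric, so this suffices):
a = -4: -4+-4=-8, -4+-2=-6, -4+2=-2, -4+9=5
a = -2: -2+-2=-4, -2+2=0, -2+9=7
a = 2: 2+2=4, 2+9=11
a = 9: 9+9=18
Distinct sums: {-8, -6, -4, -2, 0, 4, 5, 7, 11, 18}
|A + A| = 10

|A + A| = 10


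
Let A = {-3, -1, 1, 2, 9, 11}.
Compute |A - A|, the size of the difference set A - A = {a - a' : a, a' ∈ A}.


A - A = {a - a' : a, a' ∈ A}; |A| = 6.
Bounds: 2|A|-1 ≤ |A - A| ≤ |A|² - |A| + 1, i.e. 11 ≤ |A - A| ≤ 31.
Note: 0 ∈ A - A always (from a - a). The set is symmetric: if d ∈ A - A then -d ∈ A - A.
Enumerate nonzero differences d = a - a' with a > a' (then include -d):
Positive differences: {1, 2, 3, 4, 5, 7, 8, 9, 10, 12, 14}
Full difference set: {0} ∪ (positive diffs) ∪ (negative diffs).
|A - A| = 1 + 2·11 = 23 (matches direct enumeration: 23).

|A - A| = 23


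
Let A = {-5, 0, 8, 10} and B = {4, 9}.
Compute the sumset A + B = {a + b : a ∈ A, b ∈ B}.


A + B = {a + b : a ∈ A, b ∈ B}.
Enumerate all |A|·|B| = 4·2 = 8 pairs (a, b) and collect distinct sums.
a = -5: -5+4=-1, -5+9=4
a = 0: 0+4=4, 0+9=9
a = 8: 8+4=12, 8+9=17
a = 10: 10+4=14, 10+9=19
Collecting distinct sums: A + B = {-1, 4, 9, 12, 14, 17, 19}
|A + B| = 7

A + B = {-1, 4, 9, 12, 14, 17, 19}


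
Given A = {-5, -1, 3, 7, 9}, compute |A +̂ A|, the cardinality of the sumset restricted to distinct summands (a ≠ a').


Restricted sumset: A +̂ A = {a + a' : a ∈ A, a' ∈ A, a ≠ a'}.
Equivalently, take A + A and drop any sum 2a that is achievable ONLY as a + a for a ∈ A (i.e. sums representable only with equal summands).
Enumerate pairs (a, a') with a < a' (symmetric, so each unordered pair gives one sum; this covers all a ≠ a'):
  -5 + -1 = -6
  -5 + 3 = -2
  -5 + 7 = 2
  -5 + 9 = 4
  -1 + 3 = 2
  -1 + 7 = 6
  -1 + 9 = 8
  3 + 7 = 10
  3 + 9 = 12
  7 + 9 = 16
Collected distinct sums: {-6, -2, 2, 4, 6, 8, 10, 12, 16}
|A +̂ A| = 9
(Reference bound: |A +̂ A| ≥ 2|A| - 3 for |A| ≥ 2, with |A| = 5 giving ≥ 7.)

|A +̂ A| = 9


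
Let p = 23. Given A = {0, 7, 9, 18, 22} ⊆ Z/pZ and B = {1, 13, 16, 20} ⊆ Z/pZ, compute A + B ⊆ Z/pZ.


Work in Z/23Z: reduce every sum a + b modulo 23.
Enumerate all 20 pairs:
a = 0: 0+1=1, 0+13=13, 0+16=16, 0+20=20
a = 7: 7+1=8, 7+13=20, 7+16=0, 7+20=4
a = 9: 9+1=10, 9+13=22, 9+16=2, 9+20=6
a = 18: 18+1=19, 18+13=8, 18+16=11, 18+20=15
a = 22: 22+1=0, 22+13=12, 22+16=15, 22+20=19
Distinct residues collected: {0, 1, 2, 4, 6, 8, 10, 11, 12, 13, 15, 16, 19, 20, 22}
|A + B| = 15 (out of 23 total residues).

A + B = {0, 1, 2, 4, 6, 8, 10, 11, 12, 13, 15, 16, 19, 20, 22}


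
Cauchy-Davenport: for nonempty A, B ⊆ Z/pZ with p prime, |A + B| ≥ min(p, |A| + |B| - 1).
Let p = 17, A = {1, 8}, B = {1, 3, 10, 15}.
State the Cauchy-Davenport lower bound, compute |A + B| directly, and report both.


Cauchy-Davenport: |A + B| ≥ min(p, |A| + |B| - 1) for A, B nonempty in Z/pZ.
|A| = 2, |B| = 4, p = 17.
CD lower bound = min(17, 2 + 4 - 1) = min(17, 5) = 5.
Compute A + B mod 17 directly:
a = 1: 1+1=2, 1+3=4, 1+10=11, 1+15=16
a = 8: 8+1=9, 8+3=11, 8+10=1, 8+15=6
A + B = {1, 2, 4, 6, 9, 11, 16}, so |A + B| = 7.
Verify: 7 ≥ 5? Yes ✓.

CD lower bound = 5, actual |A + B| = 7.


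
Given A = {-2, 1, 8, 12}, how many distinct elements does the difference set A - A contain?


A - A = {a - a' : a, a' ∈ A}; |A| = 4.
Bounds: 2|A|-1 ≤ |A - A| ≤ |A|² - |A| + 1, i.e. 7 ≤ |A - A| ≤ 13.
Note: 0 ∈ A - A always (from a - a). The set is symmetric: if d ∈ A - A then -d ∈ A - A.
Enumerate nonzero differences d = a - a' with a > a' (then include -d):
Positive differences: {3, 4, 7, 10, 11, 14}
Full difference set: {0} ∪ (positive diffs) ∪ (negative diffs).
|A - A| = 1 + 2·6 = 13 (matches direct enumeration: 13).

|A - A| = 13


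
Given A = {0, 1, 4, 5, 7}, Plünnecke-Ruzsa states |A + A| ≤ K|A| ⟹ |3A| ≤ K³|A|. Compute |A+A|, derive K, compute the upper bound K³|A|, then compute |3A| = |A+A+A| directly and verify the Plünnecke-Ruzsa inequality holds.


|A| = 5.
Step 1: Compute A + A by enumerating all 25 pairs.
A + A = {0, 1, 2, 4, 5, 6, 7, 8, 9, 10, 11, 12, 14}, so |A + A| = 13.
Step 2: Doubling constant K = |A + A|/|A| = 13/5 = 13/5 ≈ 2.6000.
Step 3: Plünnecke-Ruzsa gives |3A| ≤ K³·|A| = (2.6000)³ · 5 ≈ 87.8800.
Step 4: Compute 3A = A + A + A directly by enumerating all triples (a,b,c) ∈ A³; |3A| = 21.
Step 5: Check 21 ≤ 87.8800? Yes ✓.

K = 13/5, Plünnecke-Ruzsa bound K³|A| ≈ 87.8800, |3A| = 21, inequality holds.


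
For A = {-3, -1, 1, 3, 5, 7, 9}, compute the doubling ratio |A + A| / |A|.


|A| = 7.
Compute A + A by enumerating all 49 pairs.
A + A = {-6, -4, -2, 0, 2, 4, 6, 8, 10, 12, 14, 16, 18}, so |A + A| = 13.
K = |A + A| / |A| = 13/7 (already in lowest terms) ≈ 1.8571.
Reference: AP of size 7 gives K = 13/7 ≈ 1.8571; a fully generic set of size 7 gives K ≈ 4.0000.

|A| = 7, |A + A| = 13, K = 13/7.


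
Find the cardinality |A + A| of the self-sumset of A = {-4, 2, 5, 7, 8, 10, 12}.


A + A = {a + a' : a, a' ∈ A}; |A| = 7.
General bounds: 2|A| - 1 ≤ |A + A| ≤ |A|(|A|+1)/2, i.e. 13 ≤ |A + A| ≤ 28.
Lower bound 2|A|-1 is attained iff A is an arithmetic progression.
Enumerate sums a + a' for a ≤ a' (symmetric, so this suffices):
a = -4: -4+-4=-8, -4+2=-2, -4+5=1, -4+7=3, -4+8=4, -4+10=6, -4+12=8
a = 2: 2+2=4, 2+5=7, 2+7=9, 2+8=10, 2+10=12, 2+12=14
a = 5: 5+5=10, 5+7=12, 5+8=13, 5+10=15, 5+12=17
a = 7: 7+7=14, 7+8=15, 7+10=17, 7+12=19
a = 8: 8+8=16, 8+10=18, 8+12=20
a = 10: 10+10=20, 10+12=22
a = 12: 12+12=24
Distinct sums: {-8, -2, 1, 3, 4, 6, 7, 8, 9, 10, 12, 13, 14, 15, 16, 17, 18, 19, 20, 22, 24}
|A + A| = 21

|A + A| = 21


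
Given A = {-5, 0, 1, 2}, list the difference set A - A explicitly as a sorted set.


A - A = {a - a' : a, a' ∈ A}.
Compute a - a' for each ordered pair (a, a'):
a = -5: -5--5=0, -5-0=-5, -5-1=-6, -5-2=-7
a = 0: 0--5=5, 0-0=0, 0-1=-1, 0-2=-2
a = 1: 1--5=6, 1-0=1, 1-1=0, 1-2=-1
a = 2: 2--5=7, 2-0=2, 2-1=1, 2-2=0
Collecting distinct values (and noting 0 appears from a-a):
A - A = {-7, -6, -5, -2, -1, 0, 1, 2, 5, 6, 7}
|A - A| = 11

A - A = {-7, -6, -5, -2, -1, 0, 1, 2, 5, 6, 7}


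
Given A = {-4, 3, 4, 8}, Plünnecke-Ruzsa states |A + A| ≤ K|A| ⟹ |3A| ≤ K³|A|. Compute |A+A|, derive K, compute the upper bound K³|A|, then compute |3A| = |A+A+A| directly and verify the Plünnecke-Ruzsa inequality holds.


|A| = 4.
Step 1: Compute A + A by enumerating all 16 pairs.
A + A = {-8, -1, 0, 4, 6, 7, 8, 11, 12, 16}, so |A + A| = 10.
Step 2: Doubling constant K = |A + A|/|A| = 10/4 = 10/4 ≈ 2.5000.
Step 3: Plünnecke-Ruzsa gives |3A| ≤ K³·|A| = (2.5000)³ · 4 ≈ 62.5000.
Step 4: Compute 3A = A + A + A directly by enumerating all triples (a,b,c) ∈ A³; |3A| = 19.
Step 5: Check 19 ≤ 62.5000? Yes ✓.

K = 10/4, Plünnecke-Ruzsa bound K³|A| ≈ 62.5000, |3A| = 19, inequality holds.


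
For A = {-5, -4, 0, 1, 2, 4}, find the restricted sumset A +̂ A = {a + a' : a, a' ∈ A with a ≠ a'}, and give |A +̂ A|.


Restricted sumset: A +̂ A = {a + a' : a ∈ A, a' ∈ A, a ≠ a'}.
Equivalently, take A + A and drop any sum 2a that is achievable ONLY as a + a for a ∈ A (i.e. sums representable only with equal summands).
Enumerate pairs (a, a') with a < a' (symmetric, so each unordered pair gives one sum; this covers all a ≠ a'):
  -5 + -4 = -9
  -5 + 0 = -5
  -5 + 1 = -4
  -5 + 2 = -3
  -5 + 4 = -1
  -4 + 0 = -4
  -4 + 1 = -3
  -4 + 2 = -2
  -4 + 4 = 0
  0 + 1 = 1
  0 + 2 = 2
  0 + 4 = 4
  1 + 2 = 3
  1 + 4 = 5
  2 + 4 = 6
Collected distinct sums: {-9, -5, -4, -3, -2, -1, 0, 1, 2, 3, 4, 5, 6}
|A +̂ A| = 13
(Reference bound: |A +̂ A| ≥ 2|A| - 3 for |A| ≥ 2, with |A| = 6 giving ≥ 9.)

|A +̂ A| = 13


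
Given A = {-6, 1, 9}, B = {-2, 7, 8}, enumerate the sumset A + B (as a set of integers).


A + B = {a + b : a ∈ A, b ∈ B}.
Enumerate all |A|·|B| = 3·3 = 9 pairs (a, b) and collect distinct sums.
a = -6: -6+-2=-8, -6+7=1, -6+8=2
a = 1: 1+-2=-1, 1+7=8, 1+8=9
a = 9: 9+-2=7, 9+7=16, 9+8=17
Collecting distinct sums: A + B = {-8, -1, 1, 2, 7, 8, 9, 16, 17}
|A + B| = 9

A + B = {-8, -1, 1, 2, 7, 8, 9, 16, 17}


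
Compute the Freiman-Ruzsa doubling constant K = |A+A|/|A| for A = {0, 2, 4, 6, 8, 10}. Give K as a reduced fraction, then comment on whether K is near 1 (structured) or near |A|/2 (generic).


|A| = 6.
Compute A + A by enumerating all 36 pairs.
A + A = {0, 2, 4, 6, 8, 10, 12, 14, 16, 18, 20}, so |A + A| = 11.
K = |A + A| / |A| = 11/6 (already in lowest terms) ≈ 1.8333.
Reference: AP of size 6 gives K = 11/6 ≈ 1.8333; a fully generic set of size 6 gives K ≈ 3.5000.

|A| = 6, |A + A| = 11, K = 11/6.


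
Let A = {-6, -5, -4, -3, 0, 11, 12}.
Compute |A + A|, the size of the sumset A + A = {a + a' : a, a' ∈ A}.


A + A = {a + a' : a, a' ∈ A}; |A| = 7.
General bounds: 2|A| - 1 ≤ |A + A| ≤ |A|(|A|+1)/2, i.e. 13 ≤ |A + A| ≤ 28.
Lower bound 2|A|-1 is attained iff A is an arithmetic progression.
Enumerate sums a + a' for a ≤ a' (symmetric, so this suffices):
a = -6: -6+-6=-12, -6+-5=-11, -6+-4=-10, -6+-3=-9, -6+0=-6, -6+11=5, -6+12=6
a = -5: -5+-5=-10, -5+-4=-9, -5+-3=-8, -5+0=-5, -5+11=6, -5+12=7
a = -4: -4+-4=-8, -4+-3=-7, -4+0=-4, -4+11=7, -4+12=8
a = -3: -3+-3=-6, -3+0=-3, -3+11=8, -3+12=9
a = 0: 0+0=0, 0+11=11, 0+12=12
a = 11: 11+11=22, 11+12=23
a = 12: 12+12=24
Distinct sums: {-12, -11, -10, -9, -8, -7, -6, -5, -4, -3, 0, 5, 6, 7, 8, 9, 11, 12, 22, 23, 24}
|A + A| = 21

|A + A| = 21


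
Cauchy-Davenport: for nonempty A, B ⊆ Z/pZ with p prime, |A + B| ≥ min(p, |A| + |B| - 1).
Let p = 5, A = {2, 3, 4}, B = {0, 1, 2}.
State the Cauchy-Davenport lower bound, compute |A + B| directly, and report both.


Cauchy-Davenport: |A + B| ≥ min(p, |A| + |B| - 1) for A, B nonempty in Z/pZ.
|A| = 3, |B| = 3, p = 5.
CD lower bound = min(5, 3 + 3 - 1) = min(5, 5) = 5.
Compute A + B mod 5 directly:
a = 2: 2+0=2, 2+1=3, 2+2=4
a = 3: 3+0=3, 3+1=4, 3+2=0
a = 4: 4+0=4, 4+1=0, 4+2=1
A + B = {0, 1, 2, 3, 4}, so |A + B| = 5.
Verify: 5 ≥ 5? Yes ✓.

CD lower bound = 5, actual |A + B| = 5.


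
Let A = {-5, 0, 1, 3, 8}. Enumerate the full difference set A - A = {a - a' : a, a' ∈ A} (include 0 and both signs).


A - A = {a - a' : a, a' ∈ A}.
Compute a - a' for each ordered pair (a, a'):
a = -5: -5--5=0, -5-0=-5, -5-1=-6, -5-3=-8, -5-8=-13
a = 0: 0--5=5, 0-0=0, 0-1=-1, 0-3=-3, 0-8=-8
a = 1: 1--5=6, 1-0=1, 1-1=0, 1-3=-2, 1-8=-7
a = 3: 3--5=8, 3-0=3, 3-1=2, 3-3=0, 3-8=-5
a = 8: 8--5=13, 8-0=8, 8-1=7, 8-3=5, 8-8=0
Collecting distinct values (and noting 0 appears from a-a):
A - A = {-13, -8, -7, -6, -5, -3, -2, -1, 0, 1, 2, 3, 5, 6, 7, 8, 13}
|A - A| = 17

A - A = {-13, -8, -7, -6, -5, -3, -2, -1, 0, 1, 2, 3, 5, 6, 7, 8, 13}


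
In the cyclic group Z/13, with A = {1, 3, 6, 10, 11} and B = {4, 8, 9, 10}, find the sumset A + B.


Work in Z/13Z: reduce every sum a + b modulo 13.
Enumerate all 20 pairs:
a = 1: 1+4=5, 1+8=9, 1+9=10, 1+10=11
a = 3: 3+4=7, 3+8=11, 3+9=12, 3+10=0
a = 6: 6+4=10, 6+8=1, 6+9=2, 6+10=3
a = 10: 10+4=1, 10+8=5, 10+9=6, 10+10=7
a = 11: 11+4=2, 11+8=6, 11+9=7, 11+10=8
Distinct residues collected: {0, 1, 2, 3, 5, 6, 7, 8, 9, 10, 11, 12}
|A + B| = 12 (out of 13 total residues).

A + B = {0, 1, 2, 3, 5, 6, 7, 8, 9, 10, 11, 12}


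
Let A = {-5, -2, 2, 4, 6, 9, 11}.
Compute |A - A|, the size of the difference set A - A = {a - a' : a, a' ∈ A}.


A - A = {a - a' : a, a' ∈ A}; |A| = 7.
Bounds: 2|A|-1 ≤ |A - A| ≤ |A|² - |A| + 1, i.e. 13 ≤ |A - A| ≤ 43.
Note: 0 ∈ A - A always (from a - a). The set is symmetric: if d ∈ A - A then -d ∈ A - A.
Enumerate nonzero differences d = a - a' with a > a' (then include -d):
Positive differences: {2, 3, 4, 5, 6, 7, 8, 9, 11, 13, 14, 16}
Full difference set: {0} ∪ (positive diffs) ∪ (negative diffs).
|A - A| = 1 + 2·12 = 25 (matches direct enumeration: 25).

|A - A| = 25


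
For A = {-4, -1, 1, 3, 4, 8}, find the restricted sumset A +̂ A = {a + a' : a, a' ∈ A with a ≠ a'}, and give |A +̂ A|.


Restricted sumset: A +̂ A = {a + a' : a ∈ A, a' ∈ A, a ≠ a'}.
Equivalently, take A + A and drop any sum 2a that is achievable ONLY as a + a for a ∈ A (i.e. sums representable only with equal summands).
Enumerate pairs (a, a') with a < a' (symmetric, so each unordered pair gives one sum; this covers all a ≠ a'):
  -4 + -1 = -5
  -4 + 1 = -3
  -4 + 3 = -1
  -4 + 4 = 0
  -4 + 8 = 4
  -1 + 1 = 0
  -1 + 3 = 2
  -1 + 4 = 3
  -1 + 8 = 7
  1 + 3 = 4
  1 + 4 = 5
  1 + 8 = 9
  3 + 4 = 7
  3 + 8 = 11
  4 + 8 = 12
Collected distinct sums: {-5, -3, -1, 0, 2, 3, 4, 5, 7, 9, 11, 12}
|A +̂ A| = 12
(Reference bound: |A +̂ A| ≥ 2|A| - 3 for |A| ≥ 2, with |A| = 6 giving ≥ 9.)

|A +̂ A| = 12


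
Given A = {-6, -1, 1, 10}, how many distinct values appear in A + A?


A + A = {a + a' : a, a' ∈ A}; |A| = 4.
General bounds: 2|A| - 1 ≤ |A + A| ≤ |A|(|A|+1)/2, i.e. 7 ≤ |A + A| ≤ 10.
Lower bound 2|A|-1 is attained iff A is an arithmetic progression.
Enumerate sums a + a' for a ≤ a' (symmetric, so this suffices):
a = -6: -6+-6=-12, -6+-1=-7, -6+1=-5, -6+10=4
a = -1: -1+-1=-2, -1+1=0, -1+10=9
a = 1: 1+1=2, 1+10=11
a = 10: 10+10=20
Distinct sums: {-12, -7, -5, -2, 0, 2, 4, 9, 11, 20}
|A + A| = 10

|A + A| = 10


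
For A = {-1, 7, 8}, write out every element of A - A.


A - A = {a - a' : a, a' ∈ A}.
Compute a - a' for each ordered pair (a, a'):
a = -1: -1--1=0, -1-7=-8, -1-8=-9
a = 7: 7--1=8, 7-7=0, 7-8=-1
a = 8: 8--1=9, 8-7=1, 8-8=0
Collecting distinct values (and noting 0 appears from a-a):
A - A = {-9, -8, -1, 0, 1, 8, 9}
|A - A| = 7

A - A = {-9, -8, -1, 0, 1, 8, 9}


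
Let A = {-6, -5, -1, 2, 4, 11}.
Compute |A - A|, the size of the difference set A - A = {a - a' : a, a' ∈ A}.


A - A = {a - a' : a, a' ∈ A}; |A| = 6.
Bounds: 2|A|-1 ≤ |A - A| ≤ |A|² - |A| + 1, i.e. 11 ≤ |A - A| ≤ 31.
Note: 0 ∈ A - A always (from a - a). The set is symmetric: if d ∈ A - A then -d ∈ A - A.
Enumerate nonzero differences d = a - a' with a > a' (then include -d):
Positive differences: {1, 2, 3, 4, 5, 7, 8, 9, 10, 12, 16, 17}
Full difference set: {0} ∪ (positive diffs) ∪ (negative diffs).
|A - A| = 1 + 2·12 = 25 (matches direct enumeration: 25).

|A - A| = 25


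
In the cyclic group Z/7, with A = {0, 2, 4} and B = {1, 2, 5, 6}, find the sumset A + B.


Work in Z/7Z: reduce every sum a + b modulo 7.
Enumerate all 12 pairs:
a = 0: 0+1=1, 0+2=2, 0+5=5, 0+6=6
a = 2: 2+1=3, 2+2=4, 2+5=0, 2+6=1
a = 4: 4+1=5, 4+2=6, 4+5=2, 4+6=3
Distinct residues collected: {0, 1, 2, 3, 4, 5, 6}
|A + B| = 7 (out of 7 total residues).

A + B = {0, 1, 2, 3, 4, 5, 6}


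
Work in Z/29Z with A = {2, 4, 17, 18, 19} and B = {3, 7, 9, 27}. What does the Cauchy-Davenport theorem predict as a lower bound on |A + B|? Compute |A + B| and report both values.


Cauchy-Davenport: |A + B| ≥ min(p, |A| + |B| - 1) for A, B nonempty in Z/pZ.
|A| = 5, |B| = 4, p = 29.
CD lower bound = min(29, 5 + 4 - 1) = min(29, 8) = 8.
Compute A + B mod 29 directly:
a = 2: 2+3=5, 2+7=9, 2+9=11, 2+27=0
a = 4: 4+3=7, 4+7=11, 4+9=13, 4+27=2
a = 17: 17+3=20, 17+7=24, 17+9=26, 17+27=15
a = 18: 18+3=21, 18+7=25, 18+9=27, 18+27=16
a = 19: 19+3=22, 19+7=26, 19+9=28, 19+27=17
A + B = {0, 2, 5, 7, 9, 11, 13, 15, 16, 17, 20, 21, 22, 24, 25, 26, 27, 28}, so |A + B| = 18.
Verify: 18 ≥ 8? Yes ✓.

CD lower bound = 8, actual |A + B| = 18.


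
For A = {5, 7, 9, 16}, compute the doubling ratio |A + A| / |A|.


|A| = 4.
Compute A + A by enumerating all 16 pairs.
A + A = {10, 12, 14, 16, 18, 21, 23, 25, 32}, so |A + A| = 9.
K = |A + A| / |A| = 9/4 (already in lowest terms) ≈ 2.2500.
Reference: AP of size 4 gives K = 7/4 ≈ 1.7500; a fully generic set of size 4 gives K ≈ 2.5000.

|A| = 4, |A + A| = 9, K = 9/4.


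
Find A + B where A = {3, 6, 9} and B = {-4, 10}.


A + B = {a + b : a ∈ A, b ∈ B}.
Enumerate all |A|·|B| = 3·2 = 6 pairs (a, b) and collect distinct sums.
a = 3: 3+-4=-1, 3+10=13
a = 6: 6+-4=2, 6+10=16
a = 9: 9+-4=5, 9+10=19
Collecting distinct sums: A + B = {-1, 2, 5, 13, 16, 19}
|A + B| = 6

A + B = {-1, 2, 5, 13, 16, 19}


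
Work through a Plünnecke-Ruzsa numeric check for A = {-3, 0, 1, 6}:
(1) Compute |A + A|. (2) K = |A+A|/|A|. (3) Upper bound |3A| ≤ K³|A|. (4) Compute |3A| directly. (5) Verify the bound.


|A| = 4.
Step 1: Compute A + A by enumerating all 16 pairs.
A + A = {-6, -3, -2, 0, 1, 2, 3, 6, 7, 12}, so |A + A| = 10.
Step 2: Doubling constant K = |A + A|/|A| = 10/4 = 10/4 ≈ 2.5000.
Step 3: Plünnecke-Ruzsa gives |3A| ≤ K³·|A| = (2.5000)³ · 4 ≈ 62.5000.
Step 4: Compute 3A = A + A + A directly by enumerating all triples (a,b,c) ∈ A³; |3A| = 18.
Step 5: Check 18 ≤ 62.5000? Yes ✓.

K = 10/4, Plünnecke-Ruzsa bound K³|A| ≈ 62.5000, |3A| = 18, inequality holds.


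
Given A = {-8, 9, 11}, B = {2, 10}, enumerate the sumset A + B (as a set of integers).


A + B = {a + b : a ∈ A, b ∈ B}.
Enumerate all |A|·|B| = 3·2 = 6 pairs (a, b) and collect distinct sums.
a = -8: -8+2=-6, -8+10=2
a = 9: 9+2=11, 9+10=19
a = 11: 11+2=13, 11+10=21
Collecting distinct sums: A + B = {-6, 2, 11, 13, 19, 21}
|A + B| = 6

A + B = {-6, 2, 11, 13, 19, 21}


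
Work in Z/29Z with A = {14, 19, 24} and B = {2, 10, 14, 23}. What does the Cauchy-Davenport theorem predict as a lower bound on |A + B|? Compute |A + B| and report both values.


Cauchy-Davenport: |A + B| ≥ min(p, |A| + |B| - 1) for A, B nonempty in Z/pZ.
|A| = 3, |B| = 4, p = 29.
CD lower bound = min(29, 3 + 4 - 1) = min(29, 6) = 6.
Compute A + B mod 29 directly:
a = 14: 14+2=16, 14+10=24, 14+14=28, 14+23=8
a = 19: 19+2=21, 19+10=0, 19+14=4, 19+23=13
a = 24: 24+2=26, 24+10=5, 24+14=9, 24+23=18
A + B = {0, 4, 5, 8, 9, 13, 16, 18, 21, 24, 26, 28}, so |A + B| = 12.
Verify: 12 ≥ 6? Yes ✓.

CD lower bound = 6, actual |A + B| = 12.


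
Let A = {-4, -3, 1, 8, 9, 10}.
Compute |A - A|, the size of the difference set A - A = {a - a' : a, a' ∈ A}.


A - A = {a - a' : a, a' ∈ A}; |A| = 6.
Bounds: 2|A|-1 ≤ |A - A| ≤ |A|² - |A| + 1, i.e. 11 ≤ |A - A| ≤ 31.
Note: 0 ∈ A - A always (from a - a). The set is symmetric: if d ∈ A - A then -d ∈ A - A.
Enumerate nonzero differences d = a - a' with a > a' (then include -d):
Positive differences: {1, 2, 4, 5, 7, 8, 9, 11, 12, 13, 14}
Full difference set: {0} ∪ (positive diffs) ∪ (negative diffs).
|A - A| = 1 + 2·11 = 23 (matches direct enumeration: 23).

|A - A| = 23


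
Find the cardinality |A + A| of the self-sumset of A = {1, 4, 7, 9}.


A + A = {a + a' : a, a' ∈ A}; |A| = 4.
General bounds: 2|A| - 1 ≤ |A + A| ≤ |A|(|A|+1)/2, i.e. 7 ≤ |A + A| ≤ 10.
Lower bound 2|A|-1 is attained iff A is an arithmetic progression.
Enumerate sums a + a' for a ≤ a' (symmetric, so this suffices):
a = 1: 1+1=2, 1+4=5, 1+7=8, 1+9=10
a = 4: 4+4=8, 4+7=11, 4+9=13
a = 7: 7+7=14, 7+9=16
a = 9: 9+9=18
Distinct sums: {2, 5, 8, 10, 11, 13, 14, 16, 18}
|A + A| = 9

|A + A| = 9


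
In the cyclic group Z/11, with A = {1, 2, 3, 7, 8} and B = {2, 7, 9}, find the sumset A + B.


Work in Z/11Z: reduce every sum a + b modulo 11.
Enumerate all 15 pairs:
a = 1: 1+2=3, 1+7=8, 1+9=10
a = 2: 2+2=4, 2+7=9, 2+9=0
a = 3: 3+2=5, 3+7=10, 3+9=1
a = 7: 7+2=9, 7+7=3, 7+9=5
a = 8: 8+2=10, 8+7=4, 8+9=6
Distinct residues collected: {0, 1, 3, 4, 5, 6, 8, 9, 10}
|A + B| = 9 (out of 11 total residues).

A + B = {0, 1, 3, 4, 5, 6, 8, 9, 10}


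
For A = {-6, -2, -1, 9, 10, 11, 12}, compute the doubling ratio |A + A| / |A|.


|A| = 7.
Compute A + A by enumerating all 49 pairs.
A + A = {-12, -8, -7, -4, -3, -2, 3, 4, 5, 6, 7, 8, 9, 10, 11, 18, 19, 20, 21, 22, 23, 24}, so |A + A| = 22.
K = |A + A| / |A| = 22/7 (already in lowest terms) ≈ 3.1429.
Reference: AP of size 7 gives K = 13/7 ≈ 1.8571; a fully generic set of size 7 gives K ≈ 4.0000.

|A| = 7, |A + A| = 22, K = 22/7.


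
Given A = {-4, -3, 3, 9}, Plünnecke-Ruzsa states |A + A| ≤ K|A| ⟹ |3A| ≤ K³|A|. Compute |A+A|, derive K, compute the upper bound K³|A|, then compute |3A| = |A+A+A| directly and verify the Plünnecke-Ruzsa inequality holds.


|A| = 4.
Step 1: Compute A + A by enumerating all 16 pairs.
A + A = {-8, -7, -6, -1, 0, 5, 6, 12, 18}, so |A + A| = 9.
Step 2: Doubling constant K = |A + A|/|A| = 9/4 = 9/4 ≈ 2.2500.
Step 3: Plünnecke-Ruzsa gives |3A| ≤ K³·|A| = (2.2500)³ · 4 ≈ 45.5625.
Step 4: Compute 3A = A + A + A directly by enumerating all triples (a,b,c) ∈ A³; |3A| = 16.
Step 5: Check 16 ≤ 45.5625? Yes ✓.

K = 9/4, Plünnecke-Ruzsa bound K³|A| ≈ 45.5625, |3A| = 16, inequality holds.


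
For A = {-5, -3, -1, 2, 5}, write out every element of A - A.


A - A = {a - a' : a, a' ∈ A}.
Compute a - a' for each ordered pair (a, a'):
a = -5: -5--5=0, -5--3=-2, -5--1=-4, -5-2=-7, -5-5=-10
a = -3: -3--5=2, -3--3=0, -3--1=-2, -3-2=-5, -3-5=-8
a = -1: -1--5=4, -1--3=2, -1--1=0, -1-2=-3, -1-5=-6
a = 2: 2--5=7, 2--3=5, 2--1=3, 2-2=0, 2-5=-3
a = 5: 5--5=10, 5--3=8, 5--1=6, 5-2=3, 5-5=0
Collecting distinct values (and noting 0 appears from a-a):
A - A = {-10, -8, -7, -6, -5, -4, -3, -2, 0, 2, 3, 4, 5, 6, 7, 8, 10}
|A - A| = 17

A - A = {-10, -8, -7, -6, -5, -4, -3, -2, 0, 2, 3, 4, 5, 6, 7, 8, 10}


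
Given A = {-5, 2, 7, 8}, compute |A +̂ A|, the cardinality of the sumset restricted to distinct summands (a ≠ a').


Restricted sumset: A +̂ A = {a + a' : a ∈ A, a' ∈ A, a ≠ a'}.
Equivalently, take A + A and drop any sum 2a that is achievable ONLY as a + a for a ∈ A (i.e. sums representable only with equal summands).
Enumerate pairs (a, a') with a < a' (symmetric, so each unordered pair gives one sum; this covers all a ≠ a'):
  -5 + 2 = -3
  -5 + 7 = 2
  -5 + 8 = 3
  2 + 7 = 9
  2 + 8 = 10
  7 + 8 = 15
Collected distinct sums: {-3, 2, 3, 9, 10, 15}
|A +̂ A| = 6
(Reference bound: |A +̂ A| ≥ 2|A| - 3 for |A| ≥ 2, with |A| = 4 giving ≥ 5.)

|A +̂ A| = 6


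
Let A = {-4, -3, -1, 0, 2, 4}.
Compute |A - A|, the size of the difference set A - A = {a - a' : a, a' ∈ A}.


A - A = {a - a' : a, a' ∈ A}; |A| = 6.
Bounds: 2|A|-1 ≤ |A - A| ≤ |A|² - |A| + 1, i.e. 11 ≤ |A - A| ≤ 31.
Note: 0 ∈ A - A always (from a - a). The set is symmetric: if d ∈ A - A then -d ∈ A - A.
Enumerate nonzero differences d = a - a' with a > a' (then include -d):
Positive differences: {1, 2, 3, 4, 5, 6, 7, 8}
Full difference set: {0} ∪ (positive diffs) ∪ (negative diffs).
|A - A| = 1 + 2·8 = 17 (matches direct enumeration: 17).

|A - A| = 17


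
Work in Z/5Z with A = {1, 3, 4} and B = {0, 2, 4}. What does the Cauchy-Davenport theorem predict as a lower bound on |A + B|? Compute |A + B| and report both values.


Cauchy-Davenport: |A + B| ≥ min(p, |A| + |B| - 1) for A, B nonempty in Z/pZ.
|A| = 3, |B| = 3, p = 5.
CD lower bound = min(5, 3 + 3 - 1) = min(5, 5) = 5.
Compute A + B mod 5 directly:
a = 1: 1+0=1, 1+2=3, 1+4=0
a = 3: 3+0=3, 3+2=0, 3+4=2
a = 4: 4+0=4, 4+2=1, 4+4=3
A + B = {0, 1, 2, 3, 4}, so |A + B| = 5.
Verify: 5 ≥ 5? Yes ✓.

CD lower bound = 5, actual |A + B| = 5.


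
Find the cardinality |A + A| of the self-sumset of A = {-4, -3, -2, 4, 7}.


A + A = {a + a' : a, a' ∈ A}; |A| = 5.
General bounds: 2|A| - 1 ≤ |A + A| ≤ |A|(|A|+1)/2, i.e. 9 ≤ |A + A| ≤ 15.
Lower bound 2|A|-1 is attained iff A is an arithmetic progression.
Enumerate sums a + a' for a ≤ a' (symmetric, so this suffices):
a = -4: -4+-4=-8, -4+-3=-7, -4+-2=-6, -4+4=0, -4+7=3
a = -3: -3+-3=-6, -3+-2=-5, -3+4=1, -3+7=4
a = -2: -2+-2=-4, -2+4=2, -2+7=5
a = 4: 4+4=8, 4+7=11
a = 7: 7+7=14
Distinct sums: {-8, -7, -6, -5, -4, 0, 1, 2, 3, 4, 5, 8, 11, 14}
|A + A| = 14

|A + A| = 14


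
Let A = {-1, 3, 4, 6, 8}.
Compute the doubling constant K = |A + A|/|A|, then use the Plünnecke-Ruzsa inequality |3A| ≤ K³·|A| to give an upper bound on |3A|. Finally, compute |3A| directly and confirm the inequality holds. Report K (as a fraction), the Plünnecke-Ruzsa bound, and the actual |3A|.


|A| = 5.
Step 1: Compute A + A by enumerating all 25 pairs.
A + A = {-2, 2, 3, 5, 6, 7, 8, 9, 10, 11, 12, 14, 16}, so |A + A| = 13.
Step 2: Doubling constant K = |A + A|/|A| = 13/5 = 13/5 ≈ 2.6000.
Step 3: Plünnecke-Ruzsa gives |3A| ≤ K³·|A| = (2.6000)³ · 5 ≈ 87.8800.
Step 4: Compute 3A = A + A + A directly by enumerating all triples (a,b,c) ∈ A³; |3A| = 22.
Step 5: Check 22 ≤ 87.8800? Yes ✓.

K = 13/5, Plünnecke-Ruzsa bound K³|A| ≈ 87.8800, |3A| = 22, inequality holds.


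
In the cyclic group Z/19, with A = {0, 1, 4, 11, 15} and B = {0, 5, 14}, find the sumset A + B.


Work in Z/19Z: reduce every sum a + b modulo 19.
Enumerate all 15 pairs:
a = 0: 0+0=0, 0+5=5, 0+14=14
a = 1: 1+0=1, 1+5=6, 1+14=15
a = 4: 4+0=4, 4+5=9, 4+14=18
a = 11: 11+0=11, 11+5=16, 11+14=6
a = 15: 15+0=15, 15+5=1, 15+14=10
Distinct residues collected: {0, 1, 4, 5, 6, 9, 10, 11, 14, 15, 16, 18}
|A + B| = 12 (out of 19 total residues).

A + B = {0, 1, 4, 5, 6, 9, 10, 11, 14, 15, 16, 18}


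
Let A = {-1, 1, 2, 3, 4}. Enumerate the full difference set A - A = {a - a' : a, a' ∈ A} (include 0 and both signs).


A - A = {a - a' : a, a' ∈ A}.
Compute a - a' for each ordered pair (a, a'):
a = -1: -1--1=0, -1-1=-2, -1-2=-3, -1-3=-4, -1-4=-5
a = 1: 1--1=2, 1-1=0, 1-2=-1, 1-3=-2, 1-4=-3
a = 2: 2--1=3, 2-1=1, 2-2=0, 2-3=-1, 2-4=-2
a = 3: 3--1=4, 3-1=2, 3-2=1, 3-3=0, 3-4=-1
a = 4: 4--1=5, 4-1=3, 4-2=2, 4-3=1, 4-4=0
Collecting distinct values (and noting 0 appears from a-a):
A - A = {-5, -4, -3, -2, -1, 0, 1, 2, 3, 4, 5}
|A - A| = 11

A - A = {-5, -4, -3, -2, -1, 0, 1, 2, 3, 4, 5}


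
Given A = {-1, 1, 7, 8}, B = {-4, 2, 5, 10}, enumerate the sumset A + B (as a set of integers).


A + B = {a + b : a ∈ A, b ∈ B}.
Enumerate all |A|·|B| = 4·4 = 16 pairs (a, b) and collect distinct sums.
a = -1: -1+-4=-5, -1+2=1, -1+5=4, -1+10=9
a = 1: 1+-4=-3, 1+2=3, 1+5=6, 1+10=11
a = 7: 7+-4=3, 7+2=9, 7+5=12, 7+10=17
a = 8: 8+-4=4, 8+2=10, 8+5=13, 8+10=18
Collecting distinct sums: A + B = {-5, -3, 1, 3, 4, 6, 9, 10, 11, 12, 13, 17, 18}
|A + B| = 13

A + B = {-5, -3, 1, 3, 4, 6, 9, 10, 11, 12, 13, 17, 18}


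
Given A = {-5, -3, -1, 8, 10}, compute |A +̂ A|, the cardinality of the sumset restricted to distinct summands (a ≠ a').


Restricted sumset: A +̂ A = {a + a' : a ∈ A, a' ∈ A, a ≠ a'}.
Equivalently, take A + A and drop any sum 2a that is achievable ONLY as a + a for a ∈ A (i.e. sums representable only with equal summands).
Enumerate pairs (a, a') with a < a' (symmetric, so each unordered pair gives one sum; this covers all a ≠ a'):
  -5 + -3 = -8
  -5 + -1 = -6
  -5 + 8 = 3
  -5 + 10 = 5
  -3 + -1 = -4
  -3 + 8 = 5
  -3 + 10 = 7
  -1 + 8 = 7
  -1 + 10 = 9
  8 + 10 = 18
Collected distinct sums: {-8, -6, -4, 3, 5, 7, 9, 18}
|A +̂ A| = 8
(Reference bound: |A +̂ A| ≥ 2|A| - 3 for |A| ≥ 2, with |A| = 5 giving ≥ 7.)

|A +̂ A| = 8


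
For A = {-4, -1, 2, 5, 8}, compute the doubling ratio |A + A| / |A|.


|A| = 5.
Compute A + A by enumerating all 25 pairs.
A + A = {-8, -5, -2, 1, 4, 7, 10, 13, 16}, so |A + A| = 9.
K = |A + A| / |A| = 9/5 (already in lowest terms) ≈ 1.8000.
Reference: AP of size 5 gives K = 9/5 ≈ 1.8000; a fully generic set of size 5 gives K ≈ 3.0000.

|A| = 5, |A + A| = 9, K = 9/5.


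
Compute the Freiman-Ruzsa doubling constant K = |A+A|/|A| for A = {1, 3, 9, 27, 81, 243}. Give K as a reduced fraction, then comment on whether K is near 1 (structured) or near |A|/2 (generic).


|A| = 6.
Compute A + A by enumerating all 36 pairs.
A + A = {2, 4, 6, 10, 12, 18, 28, 30, 36, 54, 82, 84, 90, 108, 162, 244, 246, 252, 270, 324, 486}, so |A + A| = 21.
K = |A + A| / |A| = 21/6 = 7/2 ≈ 3.5000.
Reference: AP of size 6 gives K = 11/6 ≈ 1.8333; a fully generic set of size 6 gives K ≈ 3.5000.

|A| = 6, |A + A| = 21, K = 21/6 = 7/2.


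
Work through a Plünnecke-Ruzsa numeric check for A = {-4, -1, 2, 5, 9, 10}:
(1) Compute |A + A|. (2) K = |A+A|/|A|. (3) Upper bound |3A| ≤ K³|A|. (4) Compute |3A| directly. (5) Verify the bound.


|A| = 6.
Step 1: Compute A + A by enumerating all 36 pairs.
A + A = {-8, -5, -2, 1, 4, 5, 6, 7, 8, 9, 10, 11, 12, 14, 15, 18, 19, 20}, so |A + A| = 18.
Step 2: Doubling constant K = |A + A|/|A| = 18/6 = 18/6 ≈ 3.0000.
Step 3: Plünnecke-Ruzsa gives |3A| ≤ K³·|A| = (3.0000)³ · 6 ≈ 162.0000.
Step 4: Compute 3A = A + A + A directly by enumerating all triples (a,b,c) ∈ A³; |3A| = 34.
Step 5: Check 34 ≤ 162.0000? Yes ✓.

K = 18/6, Plünnecke-Ruzsa bound K³|A| ≈ 162.0000, |3A| = 34, inequality holds.


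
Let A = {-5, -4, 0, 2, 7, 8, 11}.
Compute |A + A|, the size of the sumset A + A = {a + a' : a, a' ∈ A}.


A + A = {a + a' : a, a' ∈ A}; |A| = 7.
General bounds: 2|A| - 1 ≤ |A + A| ≤ |A|(|A|+1)/2, i.e. 13 ≤ |A + A| ≤ 28.
Lower bound 2|A|-1 is attained iff A is an arithmetic progression.
Enumerate sums a + a' for a ≤ a' (symmetric, so this suffices):
a = -5: -5+-5=-10, -5+-4=-9, -5+0=-5, -5+2=-3, -5+7=2, -5+8=3, -5+11=6
a = -4: -4+-4=-8, -4+0=-4, -4+2=-2, -4+7=3, -4+8=4, -4+11=7
a = 0: 0+0=0, 0+2=2, 0+7=7, 0+8=8, 0+11=11
a = 2: 2+2=4, 2+7=9, 2+8=10, 2+11=13
a = 7: 7+7=14, 7+8=15, 7+11=18
a = 8: 8+8=16, 8+11=19
a = 11: 11+11=22
Distinct sums: {-10, -9, -8, -5, -4, -3, -2, 0, 2, 3, 4, 6, 7, 8, 9, 10, 11, 13, 14, 15, 16, 18, 19, 22}
|A + A| = 24

|A + A| = 24


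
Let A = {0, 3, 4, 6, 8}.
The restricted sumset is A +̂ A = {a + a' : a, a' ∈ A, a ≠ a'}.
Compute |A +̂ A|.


Restricted sumset: A +̂ A = {a + a' : a ∈ A, a' ∈ A, a ≠ a'}.
Equivalently, take A + A and drop any sum 2a that is achievable ONLY as a + a for a ∈ A (i.e. sums representable only with equal summands).
Enumerate pairs (a, a') with a < a' (symmetric, so each unordered pair gives one sum; this covers all a ≠ a'):
  0 + 3 = 3
  0 + 4 = 4
  0 + 6 = 6
  0 + 8 = 8
  3 + 4 = 7
  3 + 6 = 9
  3 + 8 = 11
  4 + 6 = 10
  4 + 8 = 12
  6 + 8 = 14
Collected distinct sums: {3, 4, 6, 7, 8, 9, 10, 11, 12, 14}
|A +̂ A| = 10
(Reference bound: |A +̂ A| ≥ 2|A| - 3 for |A| ≥ 2, with |A| = 5 giving ≥ 7.)

|A +̂ A| = 10


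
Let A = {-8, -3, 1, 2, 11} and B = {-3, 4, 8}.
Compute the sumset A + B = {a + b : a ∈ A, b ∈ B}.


A + B = {a + b : a ∈ A, b ∈ B}.
Enumerate all |A|·|B| = 5·3 = 15 pairs (a, b) and collect distinct sums.
a = -8: -8+-3=-11, -8+4=-4, -8+8=0
a = -3: -3+-3=-6, -3+4=1, -3+8=5
a = 1: 1+-3=-2, 1+4=5, 1+8=9
a = 2: 2+-3=-1, 2+4=6, 2+8=10
a = 11: 11+-3=8, 11+4=15, 11+8=19
Collecting distinct sums: A + B = {-11, -6, -4, -2, -1, 0, 1, 5, 6, 8, 9, 10, 15, 19}
|A + B| = 14

A + B = {-11, -6, -4, -2, -1, 0, 1, 5, 6, 8, 9, 10, 15, 19}


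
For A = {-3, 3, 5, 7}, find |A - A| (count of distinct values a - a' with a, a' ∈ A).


A - A = {a - a' : a, a' ∈ A}; |A| = 4.
Bounds: 2|A|-1 ≤ |A - A| ≤ |A|² - |A| + 1, i.e. 7 ≤ |A - A| ≤ 13.
Note: 0 ∈ A - A always (from a - a). The set is symmetric: if d ∈ A - A then -d ∈ A - A.
Enumerate nonzero differences d = a - a' with a > a' (then include -d):
Positive differences: {2, 4, 6, 8, 10}
Full difference set: {0} ∪ (positive diffs) ∪ (negative diffs).
|A - A| = 1 + 2·5 = 11 (matches direct enumeration: 11).

|A - A| = 11


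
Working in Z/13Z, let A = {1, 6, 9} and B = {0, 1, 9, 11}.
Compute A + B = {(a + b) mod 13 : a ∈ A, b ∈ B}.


Work in Z/13Z: reduce every sum a + b modulo 13.
Enumerate all 12 pairs:
a = 1: 1+0=1, 1+1=2, 1+9=10, 1+11=12
a = 6: 6+0=6, 6+1=7, 6+9=2, 6+11=4
a = 9: 9+0=9, 9+1=10, 9+9=5, 9+11=7
Distinct residues collected: {1, 2, 4, 5, 6, 7, 9, 10, 12}
|A + B| = 9 (out of 13 total residues).

A + B = {1, 2, 4, 5, 6, 7, 9, 10, 12}


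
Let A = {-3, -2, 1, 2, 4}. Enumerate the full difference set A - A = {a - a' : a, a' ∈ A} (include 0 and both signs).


A - A = {a - a' : a, a' ∈ A}.
Compute a - a' for each ordered pair (a, a'):
a = -3: -3--3=0, -3--2=-1, -3-1=-4, -3-2=-5, -3-4=-7
a = -2: -2--3=1, -2--2=0, -2-1=-3, -2-2=-4, -2-4=-6
a = 1: 1--3=4, 1--2=3, 1-1=0, 1-2=-1, 1-4=-3
a = 2: 2--3=5, 2--2=4, 2-1=1, 2-2=0, 2-4=-2
a = 4: 4--3=7, 4--2=6, 4-1=3, 4-2=2, 4-4=0
Collecting distinct values (and noting 0 appears from a-a):
A - A = {-7, -6, -5, -4, -3, -2, -1, 0, 1, 2, 3, 4, 5, 6, 7}
|A - A| = 15

A - A = {-7, -6, -5, -4, -3, -2, -1, 0, 1, 2, 3, 4, 5, 6, 7}


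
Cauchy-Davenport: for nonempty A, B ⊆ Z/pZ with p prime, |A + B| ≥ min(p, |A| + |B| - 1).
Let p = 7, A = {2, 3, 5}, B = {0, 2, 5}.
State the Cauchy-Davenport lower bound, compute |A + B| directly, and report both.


Cauchy-Davenport: |A + B| ≥ min(p, |A| + |B| - 1) for A, B nonempty in Z/pZ.
|A| = 3, |B| = 3, p = 7.
CD lower bound = min(7, 3 + 3 - 1) = min(7, 5) = 5.
Compute A + B mod 7 directly:
a = 2: 2+0=2, 2+2=4, 2+5=0
a = 3: 3+0=3, 3+2=5, 3+5=1
a = 5: 5+0=5, 5+2=0, 5+5=3
A + B = {0, 1, 2, 3, 4, 5}, so |A + B| = 6.
Verify: 6 ≥ 5? Yes ✓.

CD lower bound = 5, actual |A + B| = 6.


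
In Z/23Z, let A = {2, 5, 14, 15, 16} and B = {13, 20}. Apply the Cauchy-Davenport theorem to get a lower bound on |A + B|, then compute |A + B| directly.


Cauchy-Davenport: |A + B| ≥ min(p, |A| + |B| - 1) for A, B nonempty in Z/pZ.
|A| = 5, |B| = 2, p = 23.
CD lower bound = min(23, 5 + 2 - 1) = min(23, 6) = 6.
Compute A + B mod 23 directly:
a = 2: 2+13=15, 2+20=22
a = 5: 5+13=18, 5+20=2
a = 14: 14+13=4, 14+20=11
a = 15: 15+13=5, 15+20=12
a = 16: 16+13=6, 16+20=13
A + B = {2, 4, 5, 6, 11, 12, 13, 15, 18, 22}, so |A + B| = 10.
Verify: 10 ≥ 6? Yes ✓.

CD lower bound = 6, actual |A + B| = 10.


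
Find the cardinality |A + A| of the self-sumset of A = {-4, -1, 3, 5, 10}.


A + A = {a + a' : a, a' ∈ A}; |A| = 5.
General bounds: 2|A| - 1 ≤ |A + A| ≤ |A|(|A|+1)/2, i.e. 9 ≤ |A + A| ≤ 15.
Lower bound 2|A|-1 is attained iff A is an arithmetic progression.
Enumerate sums a + a' for a ≤ a' (symmetric, so this suffices):
a = -4: -4+-4=-8, -4+-1=-5, -4+3=-1, -4+5=1, -4+10=6
a = -1: -1+-1=-2, -1+3=2, -1+5=4, -1+10=9
a = 3: 3+3=6, 3+5=8, 3+10=13
a = 5: 5+5=10, 5+10=15
a = 10: 10+10=20
Distinct sums: {-8, -5, -2, -1, 1, 2, 4, 6, 8, 9, 10, 13, 15, 20}
|A + A| = 14

|A + A| = 14


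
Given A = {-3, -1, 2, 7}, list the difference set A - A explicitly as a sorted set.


A - A = {a - a' : a, a' ∈ A}.
Compute a - a' for each ordered pair (a, a'):
a = -3: -3--3=0, -3--1=-2, -3-2=-5, -3-7=-10
a = -1: -1--3=2, -1--1=0, -1-2=-3, -1-7=-8
a = 2: 2--3=5, 2--1=3, 2-2=0, 2-7=-5
a = 7: 7--3=10, 7--1=8, 7-2=5, 7-7=0
Collecting distinct values (and noting 0 appears from a-a):
A - A = {-10, -8, -5, -3, -2, 0, 2, 3, 5, 8, 10}
|A - A| = 11

A - A = {-10, -8, -5, -3, -2, 0, 2, 3, 5, 8, 10}


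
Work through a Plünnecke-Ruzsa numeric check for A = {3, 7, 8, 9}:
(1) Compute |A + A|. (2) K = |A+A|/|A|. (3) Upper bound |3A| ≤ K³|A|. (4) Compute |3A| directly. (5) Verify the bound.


|A| = 4.
Step 1: Compute A + A by enumerating all 16 pairs.
A + A = {6, 10, 11, 12, 14, 15, 16, 17, 18}, so |A + A| = 9.
Step 2: Doubling constant K = |A + A|/|A| = 9/4 = 9/4 ≈ 2.2500.
Step 3: Plünnecke-Ruzsa gives |3A| ≤ K³·|A| = (2.2500)³ · 4 ≈ 45.5625.
Step 4: Compute 3A = A + A + A directly by enumerating all triples (a,b,c) ∈ A³; |3A| = 15.
Step 5: Check 15 ≤ 45.5625? Yes ✓.

K = 9/4, Plünnecke-Ruzsa bound K³|A| ≈ 45.5625, |3A| = 15, inequality holds.


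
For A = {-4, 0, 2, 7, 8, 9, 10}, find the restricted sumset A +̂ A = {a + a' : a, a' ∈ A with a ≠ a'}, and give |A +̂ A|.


Restricted sumset: A +̂ A = {a + a' : a ∈ A, a' ∈ A, a ≠ a'}.
Equivalently, take A + A and drop any sum 2a that is achievable ONLY as a + a for a ∈ A (i.e. sums representable only with equal summands).
Enumerate pairs (a, a') with a < a' (symmetric, so each unordered pair gives one sum; this covers all a ≠ a'):
  -4 + 0 = -4
  -4 + 2 = -2
  -4 + 7 = 3
  -4 + 8 = 4
  -4 + 9 = 5
  -4 + 10 = 6
  0 + 2 = 2
  0 + 7 = 7
  0 + 8 = 8
  0 + 9 = 9
  0 + 10 = 10
  2 + 7 = 9
  2 + 8 = 10
  2 + 9 = 11
  2 + 10 = 12
  7 + 8 = 15
  7 + 9 = 16
  7 + 10 = 17
  8 + 9 = 17
  8 + 10 = 18
  9 + 10 = 19
Collected distinct sums: {-4, -2, 2, 3, 4, 5, 6, 7, 8, 9, 10, 11, 12, 15, 16, 17, 18, 19}
|A +̂ A| = 18
(Reference bound: |A +̂ A| ≥ 2|A| - 3 for |A| ≥ 2, with |A| = 7 giving ≥ 11.)

|A +̂ A| = 18


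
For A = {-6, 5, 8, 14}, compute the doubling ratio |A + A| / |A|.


|A| = 4.
Compute A + A by enumerating all 16 pairs.
A + A = {-12, -1, 2, 8, 10, 13, 16, 19, 22, 28}, so |A + A| = 10.
K = |A + A| / |A| = 10/4 = 5/2 ≈ 2.5000.
Reference: AP of size 4 gives K = 7/4 ≈ 1.7500; a fully generic set of size 4 gives K ≈ 2.5000.

|A| = 4, |A + A| = 10, K = 10/4 = 5/2.


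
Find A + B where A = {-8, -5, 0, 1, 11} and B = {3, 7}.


A + B = {a + b : a ∈ A, b ∈ B}.
Enumerate all |A|·|B| = 5·2 = 10 pairs (a, b) and collect distinct sums.
a = -8: -8+3=-5, -8+7=-1
a = -5: -5+3=-2, -5+7=2
a = 0: 0+3=3, 0+7=7
a = 1: 1+3=4, 1+7=8
a = 11: 11+3=14, 11+7=18
Collecting distinct sums: A + B = {-5, -2, -1, 2, 3, 4, 7, 8, 14, 18}
|A + B| = 10

A + B = {-5, -2, -1, 2, 3, 4, 7, 8, 14, 18}


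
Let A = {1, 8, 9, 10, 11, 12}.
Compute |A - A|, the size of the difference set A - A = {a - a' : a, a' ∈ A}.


A - A = {a - a' : a, a' ∈ A}; |A| = 6.
Bounds: 2|A|-1 ≤ |A - A| ≤ |A|² - |A| + 1, i.e. 11 ≤ |A - A| ≤ 31.
Note: 0 ∈ A - A always (from a - a). The set is symmetric: if d ∈ A - A then -d ∈ A - A.
Enumerate nonzero differences d = a - a' with a > a' (then include -d):
Positive differences: {1, 2, 3, 4, 7, 8, 9, 10, 11}
Full difference set: {0} ∪ (positive diffs) ∪ (negative diffs).
|A - A| = 1 + 2·9 = 19 (matches direct enumeration: 19).

|A - A| = 19


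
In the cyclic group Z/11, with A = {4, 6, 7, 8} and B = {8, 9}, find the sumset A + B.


Work in Z/11Z: reduce every sum a + b modulo 11.
Enumerate all 8 pairs:
a = 4: 4+8=1, 4+9=2
a = 6: 6+8=3, 6+9=4
a = 7: 7+8=4, 7+9=5
a = 8: 8+8=5, 8+9=6
Distinct residues collected: {1, 2, 3, 4, 5, 6}
|A + B| = 6 (out of 11 total residues).

A + B = {1, 2, 3, 4, 5, 6}


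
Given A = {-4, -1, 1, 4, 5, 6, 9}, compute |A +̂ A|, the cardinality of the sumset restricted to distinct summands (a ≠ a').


Restricted sumset: A +̂ A = {a + a' : a ∈ A, a' ∈ A, a ≠ a'}.
Equivalently, take A + A and drop any sum 2a that is achievable ONLY as a + a for a ∈ A (i.e. sums representable only with equal summands).
Enumerate pairs (a, a') with a < a' (symmetric, so each unordered pair gives one sum; this covers all a ≠ a'):
  -4 + -1 = -5
  -4 + 1 = -3
  -4 + 4 = 0
  -4 + 5 = 1
  -4 + 6 = 2
  -4 + 9 = 5
  -1 + 1 = 0
  -1 + 4 = 3
  -1 + 5 = 4
  -1 + 6 = 5
  -1 + 9 = 8
  1 + 4 = 5
  1 + 5 = 6
  1 + 6 = 7
  1 + 9 = 10
  4 + 5 = 9
  4 + 6 = 10
  4 + 9 = 13
  5 + 6 = 11
  5 + 9 = 14
  6 + 9 = 15
Collected distinct sums: {-5, -3, 0, 1, 2, 3, 4, 5, 6, 7, 8, 9, 10, 11, 13, 14, 15}
|A +̂ A| = 17
(Reference bound: |A +̂ A| ≥ 2|A| - 3 for |A| ≥ 2, with |A| = 7 giving ≥ 11.)

|A +̂ A| = 17


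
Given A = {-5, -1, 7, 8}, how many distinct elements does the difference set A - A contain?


A - A = {a - a' : a, a' ∈ A}; |A| = 4.
Bounds: 2|A|-1 ≤ |A - A| ≤ |A|² - |A| + 1, i.e. 7 ≤ |A - A| ≤ 13.
Note: 0 ∈ A - A always (from a - a). The set is symmetric: if d ∈ A - A then -d ∈ A - A.
Enumerate nonzero differences d = a - a' with a > a' (then include -d):
Positive differences: {1, 4, 8, 9, 12, 13}
Full difference set: {0} ∪ (positive diffs) ∪ (negative diffs).
|A - A| = 1 + 2·6 = 13 (matches direct enumeration: 13).

|A - A| = 13


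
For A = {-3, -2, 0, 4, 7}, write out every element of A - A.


A - A = {a - a' : a, a' ∈ A}.
Compute a - a' for each ordered pair (a, a'):
a = -3: -3--3=0, -3--2=-1, -3-0=-3, -3-4=-7, -3-7=-10
a = -2: -2--3=1, -2--2=0, -2-0=-2, -2-4=-6, -2-7=-9
a = 0: 0--3=3, 0--2=2, 0-0=0, 0-4=-4, 0-7=-7
a = 4: 4--3=7, 4--2=6, 4-0=4, 4-4=0, 4-7=-3
a = 7: 7--3=10, 7--2=9, 7-0=7, 7-4=3, 7-7=0
Collecting distinct values (and noting 0 appears from a-a):
A - A = {-10, -9, -7, -6, -4, -3, -2, -1, 0, 1, 2, 3, 4, 6, 7, 9, 10}
|A - A| = 17

A - A = {-10, -9, -7, -6, -4, -3, -2, -1, 0, 1, 2, 3, 4, 6, 7, 9, 10}
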